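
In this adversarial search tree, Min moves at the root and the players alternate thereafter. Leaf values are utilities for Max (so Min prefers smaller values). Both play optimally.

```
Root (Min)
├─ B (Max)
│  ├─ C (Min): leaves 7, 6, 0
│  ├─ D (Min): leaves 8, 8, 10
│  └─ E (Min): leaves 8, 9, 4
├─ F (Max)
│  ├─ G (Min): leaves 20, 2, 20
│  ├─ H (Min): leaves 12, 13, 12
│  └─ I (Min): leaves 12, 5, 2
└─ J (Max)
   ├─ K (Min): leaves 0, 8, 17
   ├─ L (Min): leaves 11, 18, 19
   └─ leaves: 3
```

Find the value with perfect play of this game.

8

C (Min): min(7, 6, 0) = 0
D (Min): min(8, 8, 10) = 8
E (Min): min(8, 9, 4) = 4
B (Max): max(0, 8, 4) = 8
G (Min): min(20, 2, 20) = 2
H (Min): min(12, 13, 12) = 12
I (Min): min(12, 5, 2) = 2
F (Max): max(2, 12, 2) = 12
K (Min): min(0, 8, 17) = 0
L (Min): min(11, 18, 19) = 11
J (Max): max(0, 11, 3) = 11
Root (Min): min(8, 12, 11) = 8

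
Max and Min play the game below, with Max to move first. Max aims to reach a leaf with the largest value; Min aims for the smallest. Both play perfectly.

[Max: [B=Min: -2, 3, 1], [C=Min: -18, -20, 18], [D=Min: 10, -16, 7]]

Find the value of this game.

-2

B (Min): min(-2, 3, 1) = -2
C (Min): min(-18, -20, 18) = -20
D (Min): min(10, -16, 7) = -16
Root (Max): max(-2, -20, -16) = -2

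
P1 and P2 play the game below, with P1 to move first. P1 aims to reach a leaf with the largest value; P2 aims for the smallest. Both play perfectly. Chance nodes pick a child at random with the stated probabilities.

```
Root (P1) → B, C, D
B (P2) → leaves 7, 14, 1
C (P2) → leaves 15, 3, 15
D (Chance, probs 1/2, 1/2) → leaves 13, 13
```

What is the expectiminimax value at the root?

B (P2): min(7, 14, 1) = 1
C (P2): min(15, 3, 15) = 3
D (Chance): 1/2·13 + 1/2·13 = 13
Root (P1): max(1, 3, 13) = 13

13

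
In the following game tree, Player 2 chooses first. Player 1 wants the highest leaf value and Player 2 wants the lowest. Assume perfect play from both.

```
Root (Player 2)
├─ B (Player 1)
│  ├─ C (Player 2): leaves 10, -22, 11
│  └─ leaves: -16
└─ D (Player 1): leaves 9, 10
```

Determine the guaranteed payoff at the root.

-16

C (Player 2): min(10, -22, 11) = -22
B (Player 1): max(-22, -16) = -16
D (Player 1): max(9, 10) = 10
Root (Player 2): min(-16, 10) = -16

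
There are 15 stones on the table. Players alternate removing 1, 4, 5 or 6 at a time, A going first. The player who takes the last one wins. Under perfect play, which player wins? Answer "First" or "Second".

First

Mark each pile size as W (mover wins) or L (mover loses):
i:   0  1  2  3  4  5  6  7  8  9 10 11 12 13 14 15
     L  W  L  W  W  W  W  W  W  L  W  L  W  W  W  W
Position 15 is W, so the first player wins.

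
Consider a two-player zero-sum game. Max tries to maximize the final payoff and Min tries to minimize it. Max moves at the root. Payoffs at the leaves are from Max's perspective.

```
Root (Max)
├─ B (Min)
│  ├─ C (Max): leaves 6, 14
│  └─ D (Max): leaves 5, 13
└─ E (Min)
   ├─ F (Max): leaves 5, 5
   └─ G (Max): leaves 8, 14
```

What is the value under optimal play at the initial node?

13

C (Max): max(6, 14) = 14
D (Max): max(5, 13) = 13
B (Min): min(14, 13) = 13
F (Max): max(5, 5) = 5
G (Max): max(8, 14) = 14
E (Min): min(5, 14) = 5
Root (Max): max(13, 5) = 13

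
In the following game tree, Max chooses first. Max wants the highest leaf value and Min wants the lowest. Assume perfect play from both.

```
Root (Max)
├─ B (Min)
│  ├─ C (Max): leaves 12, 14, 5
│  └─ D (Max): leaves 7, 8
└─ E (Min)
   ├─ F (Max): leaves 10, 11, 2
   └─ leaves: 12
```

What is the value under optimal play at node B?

C: max(12, 14, 5) = 14
D: max(7, 8) = 8
B: min(14, 8) = 8

8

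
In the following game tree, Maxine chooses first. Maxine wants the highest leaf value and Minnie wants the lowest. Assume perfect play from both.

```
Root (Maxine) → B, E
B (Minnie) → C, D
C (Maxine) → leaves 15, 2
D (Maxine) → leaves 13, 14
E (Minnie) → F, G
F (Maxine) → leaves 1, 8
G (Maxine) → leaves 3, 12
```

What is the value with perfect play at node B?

C: max(15, 2) = 15
D: max(13, 14) = 14
B: min(15, 14) = 14

14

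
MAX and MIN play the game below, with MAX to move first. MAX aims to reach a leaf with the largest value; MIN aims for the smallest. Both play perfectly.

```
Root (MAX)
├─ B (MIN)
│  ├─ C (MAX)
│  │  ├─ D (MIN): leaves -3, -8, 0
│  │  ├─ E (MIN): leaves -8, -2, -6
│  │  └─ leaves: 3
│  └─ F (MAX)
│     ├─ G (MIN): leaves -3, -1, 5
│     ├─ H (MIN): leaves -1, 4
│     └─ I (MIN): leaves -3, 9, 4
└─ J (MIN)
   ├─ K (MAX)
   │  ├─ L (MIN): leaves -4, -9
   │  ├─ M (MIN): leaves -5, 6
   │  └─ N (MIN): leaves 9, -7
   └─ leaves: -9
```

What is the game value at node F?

G: min(-3, -1, 5) = -3
H: min(-1, 4) = -1
I: min(-3, 9, 4) = -3
F: max(-3, -1, -3) = -1

-1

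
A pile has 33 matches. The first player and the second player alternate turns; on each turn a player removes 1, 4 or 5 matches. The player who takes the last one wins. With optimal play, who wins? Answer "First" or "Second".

First

i:   0  1  2  3  4  5  6  7  8  9 10 11 12 13 14 15 16 17 18 19 20 21 22 23 24 25 26 27 28 29 30 31 32 33
     L  W  L  W  W  W  W  W  L  W  L  W  W  W  W  W  L  W  L  W  W  W  W  W  L  W  L  W  W  W  W  W  L  W
Position 33 is W, so the first player wins.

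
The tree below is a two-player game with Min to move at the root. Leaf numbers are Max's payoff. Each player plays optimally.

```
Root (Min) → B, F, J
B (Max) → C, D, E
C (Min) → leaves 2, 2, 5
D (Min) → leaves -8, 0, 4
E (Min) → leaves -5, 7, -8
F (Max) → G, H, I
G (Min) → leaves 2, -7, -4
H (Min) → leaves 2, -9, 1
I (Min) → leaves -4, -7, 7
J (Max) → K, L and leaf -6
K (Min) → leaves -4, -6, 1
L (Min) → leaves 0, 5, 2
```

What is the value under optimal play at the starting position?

C (Min): min(2, 2, 5) = 2
D (Min): min(-8, 0, 4) = -8
E (Min): min(-5, 7, -8) = -8
B (Max): max(2, -8, -8) = 2
G (Min): min(2, -7, -4) = -7
H (Min): min(2, -9, 1) = -9
I (Min): min(-4, -7, 7) = -7
F (Max): max(-7, -9, -7) = -7
K (Min): min(-4, -6, 1) = -6
L (Min): min(0, 5, 2) = 0
J (Max): max(-6, 0, -6) = 0
Root (Min): min(2, -7, 0) = -7

-7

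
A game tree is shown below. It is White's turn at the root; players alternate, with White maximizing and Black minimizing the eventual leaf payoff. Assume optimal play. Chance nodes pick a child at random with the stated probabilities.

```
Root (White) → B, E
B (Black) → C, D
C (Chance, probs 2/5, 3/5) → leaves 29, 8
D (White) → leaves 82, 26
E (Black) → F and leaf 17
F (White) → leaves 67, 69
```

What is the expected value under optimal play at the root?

17

C (Chance): 2/5·29 + 3/5·8 = 16.4
D (White): max(82, 26) = 82
B (Black): min(16.4, 82) = 16.4
F (White): max(67, 69) = 69
E (Black): min(69, 17) = 17
Root (White): max(16.4, 17) = 17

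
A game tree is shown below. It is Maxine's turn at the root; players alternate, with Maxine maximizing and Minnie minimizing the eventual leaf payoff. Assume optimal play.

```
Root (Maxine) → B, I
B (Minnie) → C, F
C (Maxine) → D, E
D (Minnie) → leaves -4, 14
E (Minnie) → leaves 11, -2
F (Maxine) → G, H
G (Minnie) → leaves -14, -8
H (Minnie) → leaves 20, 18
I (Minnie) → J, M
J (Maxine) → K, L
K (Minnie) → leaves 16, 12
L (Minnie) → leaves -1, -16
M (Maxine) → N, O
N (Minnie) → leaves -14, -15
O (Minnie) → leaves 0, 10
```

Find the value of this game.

D (Minnie): min(-4, 14) = -4
E (Minnie): min(11, -2) = -2
C (Maxine): max(-4, -2) = -2
G (Minnie): min(-14, -8) = -14
H (Minnie): min(20, 18) = 18
F (Maxine): max(-14, 18) = 18
B (Minnie): min(-2, 18) = -2
K (Minnie): min(16, 12) = 12
L (Minnie): min(-1, -16) = -16
J (Maxine): max(12, -16) = 12
N (Minnie): min(-14, -15) = -15
O (Minnie): min(0, 10) = 0
M (Maxine): max(-15, 0) = 0
I (Minnie): min(12, 0) = 0
Root (Maxine): max(-2, 0) = 0

0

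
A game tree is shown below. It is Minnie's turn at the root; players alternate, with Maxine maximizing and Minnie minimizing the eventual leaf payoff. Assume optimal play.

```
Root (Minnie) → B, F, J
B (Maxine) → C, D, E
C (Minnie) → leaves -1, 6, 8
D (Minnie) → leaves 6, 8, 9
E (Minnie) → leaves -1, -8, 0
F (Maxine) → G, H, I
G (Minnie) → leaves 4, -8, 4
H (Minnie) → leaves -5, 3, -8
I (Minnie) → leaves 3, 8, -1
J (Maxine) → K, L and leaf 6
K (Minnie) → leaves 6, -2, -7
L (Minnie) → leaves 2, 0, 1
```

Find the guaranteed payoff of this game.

C (Minnie): min(-1, 6, 8) = -1
D (Minnie): min(6, 8, 9) = 6
E (Minnie): min(-1, -8, 0) = -8
B (Maxine): max(-1, 6, -8) = 6
G (Minnie): min(4, -8, 4) = -8
H (Minnie): min(-5, 3, -8) = -8
I (Minnie): min(3, 8, -1) = -1
F (Maxine): max(-8, -8, -1) = -1
K (Minnie): min(6, -2, -7) = -7
L (Minnie): min(2, 0, 1) = 0
J (Maxine): max(-7, 0, 6) = 6
Root (Minnie): min(6, -1, 6) = -1

-1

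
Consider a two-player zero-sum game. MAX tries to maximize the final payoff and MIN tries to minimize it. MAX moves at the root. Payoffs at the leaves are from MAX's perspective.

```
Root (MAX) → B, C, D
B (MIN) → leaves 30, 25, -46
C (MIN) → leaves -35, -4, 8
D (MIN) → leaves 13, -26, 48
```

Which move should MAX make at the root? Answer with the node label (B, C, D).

B (MIN): min(30, 25, -46) = -46
C (MIN): min(-35, -4, 8) = -35
D (MIN): min(13, -26, 48) = -26
Root (MAX): max(-46, -35, -26) = -26
MAX picks the child with the highest value: D (value -26).

D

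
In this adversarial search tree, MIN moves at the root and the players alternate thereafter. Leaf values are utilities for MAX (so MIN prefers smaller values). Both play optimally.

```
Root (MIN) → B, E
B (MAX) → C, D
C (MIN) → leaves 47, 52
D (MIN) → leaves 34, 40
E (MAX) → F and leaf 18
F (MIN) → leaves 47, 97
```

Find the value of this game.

C (MIN): min(47, 52) = 47
D (MIN): min(34, 40) = 34
B (MAX): max(47, 34) = 47
F (MIN): min(47, 97) = 47
E (MAX): max(47, 18) = 47
Root (MIN): min(47, 47) = 47

47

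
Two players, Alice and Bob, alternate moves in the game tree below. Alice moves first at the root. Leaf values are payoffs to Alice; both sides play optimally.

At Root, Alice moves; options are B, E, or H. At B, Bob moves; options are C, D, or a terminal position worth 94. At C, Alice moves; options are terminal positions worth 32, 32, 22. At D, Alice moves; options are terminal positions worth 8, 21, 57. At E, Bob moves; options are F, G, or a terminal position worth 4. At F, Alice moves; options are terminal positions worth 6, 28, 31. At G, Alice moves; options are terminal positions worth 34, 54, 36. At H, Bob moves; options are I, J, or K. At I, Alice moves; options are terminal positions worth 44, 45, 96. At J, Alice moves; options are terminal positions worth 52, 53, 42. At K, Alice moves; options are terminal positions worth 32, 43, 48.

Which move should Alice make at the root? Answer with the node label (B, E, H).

C (Alice): max(32, 32, 22) = 32
D (Alice): max(8, 21, 57) = 57
B (Bob): min(32, 57, 94) = 32
F (Alice): max(6, 28, 31) = 31
G (Alice): max(34, 54, 36) = 54
E (Bob): min(31, 54, 4) = 4
I (Alice): max(44, 45, 96) = 96
J (Alice): max(52, 53, 42) = 53
K (Alice): max(32, 43, 48) = 48
H (Bob): min(96, 53, 48) = 48
Root (Alice): max(32, 4, 48) = 48
Alice picks the child with the highest value: H (value 48).

H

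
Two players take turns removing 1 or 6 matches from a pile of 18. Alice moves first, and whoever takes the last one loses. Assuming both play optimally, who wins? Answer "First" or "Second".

Mark each pile size as W (mover wins) or L (mover loses):
i:   0  1  2  3  4  5  6  7  8  9 10 11 12 13 14 15 16 17 18
     W  L  W  L  W  L  W  W  L  W  L  W  L  W  W  L  W  L  W
Position 18 is W, so the first player wins.

First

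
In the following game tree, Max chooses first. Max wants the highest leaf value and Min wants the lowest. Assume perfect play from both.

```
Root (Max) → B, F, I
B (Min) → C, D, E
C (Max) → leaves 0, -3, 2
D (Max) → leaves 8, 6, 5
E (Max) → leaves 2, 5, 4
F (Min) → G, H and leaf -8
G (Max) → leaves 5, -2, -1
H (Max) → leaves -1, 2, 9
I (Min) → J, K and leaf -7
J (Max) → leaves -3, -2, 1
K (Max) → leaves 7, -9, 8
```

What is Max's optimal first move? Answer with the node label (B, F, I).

C (Max): max(0, -3, 2) = 2
D (Max): max(8, 6, 5) = 8
E (Max): max(2, 5, 4) = 5
B (Min): min(2, 8, 5) = 2
G (Max): max(5, -2, -1) = 5
H (Max): max(-1, 2, 9) = 9
F (Min): min(5, 9, -8) = -8
J (Max): max(-3, -2, 1) = 1
K (Max): max(7, -9, 8) = 8
I (Min): min(1, 8, -7) = -7
Root (Max): max(2, -8, -7) = 2
Max picks the child with the highest value: B (value 2).

B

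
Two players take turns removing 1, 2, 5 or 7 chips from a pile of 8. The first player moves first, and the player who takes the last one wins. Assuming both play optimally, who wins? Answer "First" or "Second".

Compute winning (W) and losing (L) positions by backward induction:
i:   0  1  2  3  4  5  6  7  8
     L  W  W  L  W  W  L  W  W
Position 8 is W, so the first player wins.

First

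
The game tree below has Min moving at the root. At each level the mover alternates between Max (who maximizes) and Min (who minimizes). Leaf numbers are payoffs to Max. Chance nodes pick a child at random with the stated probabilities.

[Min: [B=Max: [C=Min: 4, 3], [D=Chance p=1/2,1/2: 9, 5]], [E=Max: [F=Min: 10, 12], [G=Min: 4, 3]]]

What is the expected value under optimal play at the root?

C (Min): min(4, 3) = 3
D (Chance): 1/2·9 + 1/2·5 = 7
B (Max): max(3, 7) = 7
F (Min): min(10, 12) = 10
G (Min): min(4, 3) = 3
E (Max): max(10, 3) = 10
Root (Min): min(7, 10) = 7

7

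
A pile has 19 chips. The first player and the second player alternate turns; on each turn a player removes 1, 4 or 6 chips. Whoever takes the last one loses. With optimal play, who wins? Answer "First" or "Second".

Mark each pile size as W (mover wins) or L (mover loses):
i:   0  1  2  3  4  5  6  7  8  9 10 11 12 13 14 15 16 17 18 19
     W  L  W  L  W  W  L  W  L  W  W  L  W  L  W  W  L  W  L  W
Position 19 is W, so the first player wins.

First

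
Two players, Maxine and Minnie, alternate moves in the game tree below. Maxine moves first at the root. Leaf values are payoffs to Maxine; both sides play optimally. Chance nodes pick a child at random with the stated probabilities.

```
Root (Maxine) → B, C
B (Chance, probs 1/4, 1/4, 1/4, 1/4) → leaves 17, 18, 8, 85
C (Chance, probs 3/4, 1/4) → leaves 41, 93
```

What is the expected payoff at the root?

B (Chance): 1/4·17 + 1/4·18 + 1/4·8 + 1/4·85 = 32
C (Chance): 3/4·41 + 1/4·93 = 54
Root (Maxine): max(32, 54) = 54

54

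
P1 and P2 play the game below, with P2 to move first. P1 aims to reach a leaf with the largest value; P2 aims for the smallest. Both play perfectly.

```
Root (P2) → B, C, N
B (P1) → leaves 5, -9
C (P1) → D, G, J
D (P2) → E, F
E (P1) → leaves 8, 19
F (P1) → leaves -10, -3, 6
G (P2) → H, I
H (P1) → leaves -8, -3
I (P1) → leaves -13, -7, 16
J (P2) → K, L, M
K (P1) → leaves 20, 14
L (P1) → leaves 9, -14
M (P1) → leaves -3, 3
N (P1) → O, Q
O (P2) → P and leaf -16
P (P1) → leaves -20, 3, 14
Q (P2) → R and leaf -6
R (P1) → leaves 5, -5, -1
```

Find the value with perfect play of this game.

B (P1): max(5, -9) = 5
E (P1): max(8, 19) = 19
F (P1): max(-10, -3, 6) = 6
D (P2): min(19, 6) = 6
H (P1): max(-8, -3) = -3
I (P1): max(-13, -7, 16) = 16
G (P2): min(-3, 16) = -3
K (P1): max(20, 14) = 20
L (P1): max(9, -14) = 9
M (P1): max(-3, 3) = 3
J (P2): min(20, 9, 3) = 3
C (P1): max(6, -3, 3) = 6
P (P1): max(-20, 3, 14) = 14
O (P2): min(14, -16) = -16
R (P1): max(5, -5, -1) = 5
Q (P2): min(5, -6) = -6
N (P1): max(-16, -6) = -6
Root (P2): min(5, 6, -6) = -6

-6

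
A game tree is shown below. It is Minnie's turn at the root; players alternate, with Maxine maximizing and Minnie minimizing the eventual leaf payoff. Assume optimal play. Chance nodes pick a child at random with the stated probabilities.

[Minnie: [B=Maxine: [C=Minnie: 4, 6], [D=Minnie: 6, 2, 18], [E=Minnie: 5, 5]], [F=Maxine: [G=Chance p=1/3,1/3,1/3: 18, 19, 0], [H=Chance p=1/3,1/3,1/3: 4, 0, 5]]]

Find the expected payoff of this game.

C (Minnie): min(4, 6) = 4
D (Minnie): min(6, 2, 18) = 2
E (Minnie): min(5, 5) = 5
B (Maxine): max(4, 2, 5) = 5
G (Chance): 1/3·18 + 1/3·19 + 1/3·0 = 12.33
H (Chance): 1/3·4 + 1/3·0 + 1/3·5 = 3
F (Maxine): max(12.33, 3) = 12.33
Root (Minnie): min(5, 12.33) = 5

5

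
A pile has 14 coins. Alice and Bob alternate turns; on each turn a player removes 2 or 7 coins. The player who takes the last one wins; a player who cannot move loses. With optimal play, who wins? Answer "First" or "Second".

W/L table (W = player to move can force a win):
i:   0  1  2  3  4  5  6  7  8  9 10 11 12 13 14
     L  L  W  W  L  L  W  W  W  L  L  W  W  L  L
Position 14 is L, so the second player wins.

Second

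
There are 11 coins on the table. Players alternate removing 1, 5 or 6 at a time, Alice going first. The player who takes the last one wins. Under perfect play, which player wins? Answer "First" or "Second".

Second

i:   0  1  2  3  4  5  6  7  8  9 10 11
     L  W  L  W  L  W  W  W  W  W  W  L
Position 11 is L, so the second player wins.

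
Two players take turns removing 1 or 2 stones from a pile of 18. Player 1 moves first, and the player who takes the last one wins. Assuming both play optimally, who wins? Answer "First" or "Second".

Second

Positions where the player to move wins (W) vs loses (L):
i:   0  1  2  3  4  5  6  7  8  9 10 11 12 13 14 15 16 17 18
     L  W  W  L  W  W  L  W  W  L  W  W  L  W  W  L  W  W  L
Position 18 is L, so the second player wins.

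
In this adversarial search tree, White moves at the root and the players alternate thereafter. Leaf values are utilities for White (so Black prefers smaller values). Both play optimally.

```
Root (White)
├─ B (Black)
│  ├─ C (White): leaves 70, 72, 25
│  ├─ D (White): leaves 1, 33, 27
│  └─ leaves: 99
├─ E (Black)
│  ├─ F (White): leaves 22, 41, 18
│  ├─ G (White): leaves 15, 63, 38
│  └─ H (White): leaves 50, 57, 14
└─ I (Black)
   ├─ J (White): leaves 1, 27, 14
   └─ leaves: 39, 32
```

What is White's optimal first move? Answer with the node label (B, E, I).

C (White): max(70, 72, 25) = 72
D (White): max(1, 33, 27) = 33
B (Black): min(72, 33, 99) = 33
F (White): max(22, 41, 18) = 41
G (White): max(15, 63, 38) = 63
H (White): max(50, 57, 14) = 57
E (Black): min(41, 63, 57) = 41
J (White): max(1, 27, 14) = 27
I (Black): min(27, 39, 32) = 27
Root (White): max(33, 41, 27) = 41
White picks the child with the highest value: E (value 41).

E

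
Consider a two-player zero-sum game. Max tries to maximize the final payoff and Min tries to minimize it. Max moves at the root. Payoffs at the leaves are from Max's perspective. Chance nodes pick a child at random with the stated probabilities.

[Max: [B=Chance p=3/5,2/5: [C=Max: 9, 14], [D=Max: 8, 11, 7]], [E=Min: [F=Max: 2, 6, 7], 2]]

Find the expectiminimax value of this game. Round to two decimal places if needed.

C (Max): max(9, 14) = 14
D (Max): max(8, 11, 7) = 11
B (Chance): 3/5·14 + 2/5·11 = 12.8
F (Max): max(2, 6, 7) = 7
E (Min): min(7, 2) = 2
Root (Max): max(12.8, 2) = 12.8

12.8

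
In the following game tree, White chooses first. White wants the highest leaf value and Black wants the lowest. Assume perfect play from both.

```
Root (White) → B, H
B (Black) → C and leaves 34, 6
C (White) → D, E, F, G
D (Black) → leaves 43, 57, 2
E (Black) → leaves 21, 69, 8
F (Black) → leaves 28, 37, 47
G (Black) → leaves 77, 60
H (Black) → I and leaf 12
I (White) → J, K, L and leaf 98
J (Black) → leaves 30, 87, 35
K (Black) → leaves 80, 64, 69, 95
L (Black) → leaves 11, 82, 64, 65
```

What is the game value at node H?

12

J: min(30, 87, 35) = 30
K: min(80, 64, 69, 95) = 64
L: min(11, 82, 64, 65) = 11
I: max(30, 64, 11, 98) = 98
H: min(98, 12) = 12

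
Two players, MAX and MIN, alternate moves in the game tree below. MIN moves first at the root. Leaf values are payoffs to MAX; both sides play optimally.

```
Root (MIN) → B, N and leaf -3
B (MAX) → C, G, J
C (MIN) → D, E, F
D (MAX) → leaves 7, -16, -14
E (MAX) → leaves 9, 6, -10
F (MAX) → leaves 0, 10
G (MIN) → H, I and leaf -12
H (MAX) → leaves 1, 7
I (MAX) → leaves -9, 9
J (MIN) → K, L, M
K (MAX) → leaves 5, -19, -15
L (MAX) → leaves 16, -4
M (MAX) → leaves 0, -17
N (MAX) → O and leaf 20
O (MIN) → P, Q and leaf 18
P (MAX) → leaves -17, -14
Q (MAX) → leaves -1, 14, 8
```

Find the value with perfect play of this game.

D (MAX): max(7, -16, -14) = 7
E (MAX): max(9, 6, -10) = 9
F (MAX): max(0, 10) = 10
C (MIN): min(7, 9, 10) = 7
H (MAX): max(1, 7) = 7
I (MAX): max(-9, 9) = 9
G (MIN): min(7, 9, -12) = -12
K (MAX): max(5, -19, -15) = 5
L (MAX): max(16, -4) = 16
M (MAX): max(0, -17) = 0
J (MIN): min(5, 16, 0) = 0
B (MAX): max(7, -12, 0) = 7
P (MAX): max(-17, -14) = -14
Q (MAX): max(-1, 14, 8) = 14
O (MIN): min(-14, 14, 18) = -14
N (MAX): max(-14, 20) = 20
Root (MIN): min(7, 20, -3) = -3

-3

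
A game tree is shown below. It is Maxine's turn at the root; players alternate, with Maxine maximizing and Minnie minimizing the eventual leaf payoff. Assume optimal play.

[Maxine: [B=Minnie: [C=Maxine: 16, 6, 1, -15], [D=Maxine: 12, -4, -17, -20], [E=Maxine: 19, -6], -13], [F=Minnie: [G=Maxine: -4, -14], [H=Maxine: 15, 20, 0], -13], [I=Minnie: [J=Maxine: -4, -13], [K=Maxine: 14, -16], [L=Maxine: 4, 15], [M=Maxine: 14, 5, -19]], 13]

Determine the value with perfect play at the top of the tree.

13

C (Maxine): max(16, 6, 1, -15) = 16
D (Maxine): max(12, -4, -17, -20) = 12
E (Maxine): max(19, -6) = 19
B (Minnie): min(16, 12, 19, -13) = -13
G (Maxine): max(-4, -14) = -4
H (Maxine): max(15, 20, 0) = 20
F (Minnie): min(-4, 20, -13) = -13
J (Maxine): max(-4, -13) = -4
K (Maxine): max(14, -16) = 14
L (Maxine): max(4, 15) = 15
M (Maxine): max(14, 5, -19) = 14
I (Minnie): min(-4, 14, 15, 14) = -4
Root (Maxine): max(-13, -13, -4, 13) = 13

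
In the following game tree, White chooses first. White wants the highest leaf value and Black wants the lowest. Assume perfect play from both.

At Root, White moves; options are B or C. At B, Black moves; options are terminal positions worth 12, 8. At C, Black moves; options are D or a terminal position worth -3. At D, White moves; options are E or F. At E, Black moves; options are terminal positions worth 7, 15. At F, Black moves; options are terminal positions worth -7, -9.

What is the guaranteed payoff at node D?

E: min(7, 15) = 7
F: min(-7, -9) = -9
D: max(7, -9) = 7

7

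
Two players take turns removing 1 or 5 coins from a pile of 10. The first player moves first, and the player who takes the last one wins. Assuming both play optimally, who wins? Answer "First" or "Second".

Second

Mark each pile size as W (mover wins) or L (mover loses):
i:   0  1  2  3  4  5  6  7  8  9 10
     L  W  L  W  L  W  L  W  L  W  L
Position 10 is L, so the second player wins.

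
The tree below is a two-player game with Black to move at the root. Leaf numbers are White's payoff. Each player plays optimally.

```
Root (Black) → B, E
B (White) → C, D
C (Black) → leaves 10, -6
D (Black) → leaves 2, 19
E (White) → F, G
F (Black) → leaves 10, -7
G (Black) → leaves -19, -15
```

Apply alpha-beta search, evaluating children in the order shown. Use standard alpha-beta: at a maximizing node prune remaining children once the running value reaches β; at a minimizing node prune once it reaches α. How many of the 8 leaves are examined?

7

C [α=-∞,β=+∞]: v=-6
D [α=-6,β=+∞]: v=2
B [α=-∞,β=+∞]: v=2
F [α=-∞,β=2]: v=-7
G [α=-7,β=2]: v=-19 after child 1 ≤ α → α-cutoff, skip 1
E [α=-∞,β=2]: v=-7
Root [α=-∞,β=+∞]: v=-7
Leaves evaluated: 7 of 8.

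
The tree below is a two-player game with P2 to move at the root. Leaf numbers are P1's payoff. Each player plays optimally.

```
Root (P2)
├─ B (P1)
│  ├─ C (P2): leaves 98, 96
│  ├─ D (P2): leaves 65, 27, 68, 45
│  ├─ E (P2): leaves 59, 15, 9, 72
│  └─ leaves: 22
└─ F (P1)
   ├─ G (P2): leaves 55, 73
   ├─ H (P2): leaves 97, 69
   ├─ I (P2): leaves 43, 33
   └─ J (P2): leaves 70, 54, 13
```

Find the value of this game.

C (P2): min(98, 96) = 96
D (P2): min(65, 27, 68, 45) = 27
E (P2): min(59, 15, 9, 72) = 9
B (P1): max(96, 27, 9, 22) = 96
G (P2): min(55, 73) = 55
H (P2): min(97, 69) = 69
I (P2): min(43, 33) = 33
J (P2): min(70, 54, 13) = 13
F (P1): max(55, 69, 33, 13) = 69
Root (P2): min(96, 69) = 69

69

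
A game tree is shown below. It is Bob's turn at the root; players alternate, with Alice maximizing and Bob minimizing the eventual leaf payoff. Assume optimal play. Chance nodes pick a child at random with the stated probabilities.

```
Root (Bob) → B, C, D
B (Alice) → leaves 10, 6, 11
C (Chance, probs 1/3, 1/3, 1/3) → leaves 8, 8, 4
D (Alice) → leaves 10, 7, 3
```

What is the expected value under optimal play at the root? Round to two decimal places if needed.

6.67

B (Alice): max(10, 6, 11) = 11
C (Chance): 1/3·8 + 1/3·8 + 1/3·4 = 6.67
D (Alice): max(10, 7, 3) = 10
Root (Bob): min(11, 6.67, 10) = 6.67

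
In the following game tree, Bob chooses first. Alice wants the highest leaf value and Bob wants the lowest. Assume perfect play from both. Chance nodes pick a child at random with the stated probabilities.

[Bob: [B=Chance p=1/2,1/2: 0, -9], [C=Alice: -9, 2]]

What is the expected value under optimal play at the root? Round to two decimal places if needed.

B (Chance): 1/2·0 + 1/2·-9 = -4.5
C (Alice): max(-9, 2) = 2
Root (Bob): min(-4.5, 2) = -4.5

-4.5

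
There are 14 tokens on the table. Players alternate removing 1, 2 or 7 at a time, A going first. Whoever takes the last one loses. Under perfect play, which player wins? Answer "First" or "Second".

First

W/L table (W = player to move can force a win):
i:   0  1  2  3  4  5  6  7  8  9 10 11 12 13 14
     W  L  W  W  L  W  W  L  W  W  L  W  W  L  W
Position 14 is W, so the first player wins.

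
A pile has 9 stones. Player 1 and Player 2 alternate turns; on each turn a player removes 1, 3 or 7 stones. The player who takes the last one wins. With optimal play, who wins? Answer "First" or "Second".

Compute winning (W) and losing (L) positions by backward induction:
i:   0  1  2  3  4  5  6  7  8  9
     L  W  L  W  L  W  L  W  L  W
Position 9 is W, so the first player wins.

First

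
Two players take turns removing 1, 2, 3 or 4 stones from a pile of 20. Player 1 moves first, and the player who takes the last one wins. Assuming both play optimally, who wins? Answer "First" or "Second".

W/L table (W = player to move can force a win):
i:   0  1  2  3  4  5  6  7  8  9 10 11 12 13 14 15 16 17 18 19 20
     L  W  W  W  W  L  W  W  W  W  L  W  W  W  W  L  W  W  W  W  L
Position 20 is L, so the second player wins.

Second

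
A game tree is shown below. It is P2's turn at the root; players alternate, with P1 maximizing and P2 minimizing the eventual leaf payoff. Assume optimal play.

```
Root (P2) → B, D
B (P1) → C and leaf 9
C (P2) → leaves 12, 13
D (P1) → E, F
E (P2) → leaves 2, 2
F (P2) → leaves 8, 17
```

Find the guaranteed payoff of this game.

8

C (P2): min(12, 13) = 12
B (P1): max(12, 9) = 12
E (P2): min(2, 2) = 2
F (P2): min(8, 17) = 8
D (P1): max(2, 8) = 8
Root (P2): min(12, 8) = 8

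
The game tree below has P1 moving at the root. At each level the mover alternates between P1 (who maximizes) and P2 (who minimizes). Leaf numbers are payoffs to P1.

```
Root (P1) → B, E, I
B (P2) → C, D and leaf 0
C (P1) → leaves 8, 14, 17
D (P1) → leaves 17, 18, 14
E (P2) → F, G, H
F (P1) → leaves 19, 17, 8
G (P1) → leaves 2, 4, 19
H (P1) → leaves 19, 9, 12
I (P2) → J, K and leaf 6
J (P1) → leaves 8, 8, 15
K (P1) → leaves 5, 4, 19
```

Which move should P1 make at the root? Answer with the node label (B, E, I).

E

C (P1): max(8, 14, 17) = 17
D (P1): max(17, 18, 14) = 18
B (P2): min(17, 18, 0) = 0
F (P1): max(19, 17, 8) = 19
G (P1): max(2, 4, 19) = 19
H (P1): max(19, 9, 12) = 19
E (P2): min(19, 19, 19) = 19
J (P1): max(8, 8, 15) = 15
K (P1): max(5, 4, 19) = 19
I (P2): min(15, 19, 6) = 6
Root (P1): max(0, 19, 6) = 19
P1 picks the child with the highest value: E (value 19).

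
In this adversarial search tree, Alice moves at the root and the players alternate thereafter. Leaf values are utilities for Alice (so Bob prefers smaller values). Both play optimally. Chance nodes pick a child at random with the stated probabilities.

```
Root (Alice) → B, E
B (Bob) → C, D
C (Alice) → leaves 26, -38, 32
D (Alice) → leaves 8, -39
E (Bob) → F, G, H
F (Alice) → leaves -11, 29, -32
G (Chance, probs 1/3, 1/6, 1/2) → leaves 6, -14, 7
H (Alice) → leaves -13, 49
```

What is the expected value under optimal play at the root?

8

C (Alice): max(26, -38, 32) = 32
D (Alice): max(8, -39) = 8
B (Bob): min(32, 8) = 8
F (Alice): max(-11, 29, -32) = 29
G (Chance): 1/3·6 + 1/6·-14 + 1/2·7 = 3.17
H (Alice): max(-13, 49) = 49
E (Bob): min(29, 3.17, 49) = 3.17
Root (Alice): max(8, 3.17) = 8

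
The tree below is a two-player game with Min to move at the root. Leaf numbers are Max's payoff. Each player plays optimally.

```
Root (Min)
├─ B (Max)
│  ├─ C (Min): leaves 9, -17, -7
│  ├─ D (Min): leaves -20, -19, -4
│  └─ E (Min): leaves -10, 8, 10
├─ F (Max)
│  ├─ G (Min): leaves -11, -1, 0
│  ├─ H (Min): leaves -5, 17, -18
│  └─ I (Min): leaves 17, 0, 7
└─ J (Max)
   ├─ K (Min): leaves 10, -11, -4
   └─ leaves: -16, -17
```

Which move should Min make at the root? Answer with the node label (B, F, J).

C (Min): min(9, -17, -7) = -17
D (Min): min(-20, -19, -4) = -20
E (Min): min(-10, 8, 10) = -10
B (Max): max(-17, -20, -10) = -10
G (Min): min(-11, -1, 0) = -11
H (Min): min(-5, 17, -18) = -18
I (Min): min(17, 0, 7) = 0
F (Max): max(-11, -18, 0) = 0
K (Min): min(10, -11, -4) = -11
J (Max): max(-11, -16, -17) = -11
Root (Min): min(-10, 0, -11) = -11
Min picks the child with the lowest value: J (value -11).

J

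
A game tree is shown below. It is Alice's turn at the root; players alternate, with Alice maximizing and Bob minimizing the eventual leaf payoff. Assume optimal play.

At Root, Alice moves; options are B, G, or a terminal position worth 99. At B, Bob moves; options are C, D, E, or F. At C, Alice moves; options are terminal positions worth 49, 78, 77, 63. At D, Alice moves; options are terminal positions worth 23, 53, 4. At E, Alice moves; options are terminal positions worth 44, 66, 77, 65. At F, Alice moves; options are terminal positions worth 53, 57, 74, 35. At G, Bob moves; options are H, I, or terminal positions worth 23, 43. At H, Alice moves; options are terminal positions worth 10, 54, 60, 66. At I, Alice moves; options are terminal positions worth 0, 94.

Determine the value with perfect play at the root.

C (Alice): max(49, 78, 77, 63) = 78
D (Alice): max(23, 53, 4) = 53
E (Alice): max(44, 66, 77, 65) = 77
F (Alice): max(53, 57, 74, 35) = 74
B (Bob): min(78, 53, 77, 74) = 53
H (Alice): max(10, 54, 60, 66) = 66
I (Alice): max(0, 94) = 94
G (Bob): min(66, 94, 23, 43) = 23
Root (Alice): max(53, 23, 99) = 99

99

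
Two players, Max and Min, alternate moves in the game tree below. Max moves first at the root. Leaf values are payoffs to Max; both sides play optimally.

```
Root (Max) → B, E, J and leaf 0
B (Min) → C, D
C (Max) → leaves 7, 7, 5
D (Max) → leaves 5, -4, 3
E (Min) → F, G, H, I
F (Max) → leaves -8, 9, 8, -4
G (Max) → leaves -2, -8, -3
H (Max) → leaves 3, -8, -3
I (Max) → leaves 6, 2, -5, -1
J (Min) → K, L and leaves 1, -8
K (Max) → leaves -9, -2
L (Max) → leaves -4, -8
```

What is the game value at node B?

C: max(7, 7, 5) = 7
D: max(5, -4, 3) = 5
B: min(7, 5) = 5

5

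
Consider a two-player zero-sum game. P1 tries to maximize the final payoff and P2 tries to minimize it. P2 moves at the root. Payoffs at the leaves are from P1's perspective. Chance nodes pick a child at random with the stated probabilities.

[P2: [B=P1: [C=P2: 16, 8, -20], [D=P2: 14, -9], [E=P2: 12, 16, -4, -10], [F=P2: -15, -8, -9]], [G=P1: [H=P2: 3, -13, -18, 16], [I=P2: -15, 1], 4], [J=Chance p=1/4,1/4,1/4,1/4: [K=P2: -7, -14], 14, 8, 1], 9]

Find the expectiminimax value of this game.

-9

C (P2): min(16, 8, -20) = -20
D (P2): min(14, -9) = -9
E (P2): min(12, 16, -4, -10) = -10
F (P2): min(-15, -8, -9) = -15
B (P1): max(-20, -9, -10, -15) = -9
H (P2): min(3, -13, -18, 16) = -18
I (P2): min(-15, 1) = -15
G (P1): max(-18, -15, 4) = 4
K (P2): min(-7, -14) = -14
J (Chance): 1/4·-14 + 1/4·14 + 1/4·8 + 1/4·1 = 2.25
Root (P2): min(-9, 4, 2.25, 9) = -9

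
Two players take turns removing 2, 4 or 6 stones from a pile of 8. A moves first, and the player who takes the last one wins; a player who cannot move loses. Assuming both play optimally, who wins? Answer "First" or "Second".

Mark each pile size as W (mover wins) or L (mover loses):
i:   0  1  2  3  4  5  6  7  8
     L  L  W  W  W  W  W  W  L
Position 8 is L, so the second player wins.

Second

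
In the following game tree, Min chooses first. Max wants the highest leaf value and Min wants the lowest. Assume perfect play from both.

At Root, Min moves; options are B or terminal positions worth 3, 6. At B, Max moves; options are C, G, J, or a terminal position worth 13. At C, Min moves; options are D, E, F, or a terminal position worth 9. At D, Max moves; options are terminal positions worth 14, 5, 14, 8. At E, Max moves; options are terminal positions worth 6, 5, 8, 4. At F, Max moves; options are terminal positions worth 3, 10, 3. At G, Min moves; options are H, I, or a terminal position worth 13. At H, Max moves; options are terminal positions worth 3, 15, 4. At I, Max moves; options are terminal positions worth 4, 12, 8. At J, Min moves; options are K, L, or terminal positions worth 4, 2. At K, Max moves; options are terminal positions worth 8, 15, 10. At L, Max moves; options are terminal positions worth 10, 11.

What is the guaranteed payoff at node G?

H: max(3, 15, 4) = 15
I: max(4, 12, 8) = 12
G: min(15, 12, 13) = 12

12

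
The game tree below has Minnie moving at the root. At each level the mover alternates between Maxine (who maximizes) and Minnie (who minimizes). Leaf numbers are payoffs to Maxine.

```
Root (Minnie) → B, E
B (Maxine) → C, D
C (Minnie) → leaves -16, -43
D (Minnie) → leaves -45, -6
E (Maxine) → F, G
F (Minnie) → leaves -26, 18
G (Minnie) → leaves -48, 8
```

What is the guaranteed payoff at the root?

-43

C (Minnie): min(-16, -43) = -43
D (Minnie): min(-45, -6) = -45
B (Maxine): max(-43, -45) = -43
F (Minnie): min(-26, 18) = -26
G (Minnie): min(-48, 8) = -48
E (Maxine): max(-26, -48) = -26
Root (Minnie): min(-43, -26) = -43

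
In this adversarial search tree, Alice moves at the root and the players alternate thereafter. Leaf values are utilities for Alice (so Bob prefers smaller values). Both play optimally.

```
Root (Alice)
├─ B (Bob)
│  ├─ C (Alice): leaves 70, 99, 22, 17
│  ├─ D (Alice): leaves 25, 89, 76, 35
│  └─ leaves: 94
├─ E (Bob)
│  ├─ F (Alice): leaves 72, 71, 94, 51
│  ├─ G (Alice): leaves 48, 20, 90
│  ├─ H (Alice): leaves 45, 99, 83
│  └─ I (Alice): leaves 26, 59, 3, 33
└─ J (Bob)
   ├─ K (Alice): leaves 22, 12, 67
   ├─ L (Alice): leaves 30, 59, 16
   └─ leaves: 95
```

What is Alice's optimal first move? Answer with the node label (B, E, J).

C (Alice): max(70, 99, 22, 17) = 99
D (Alice): max(25, 89, 76, 35) = 89
B (Bob): min(99, 89, 94) = 89
F (Alice): max(72, 71, 94, 51) = 94
G (Alice): max(48, 20, 90) = 90
H (Alice): max(45, 99, 83) = 99
I (Alice): max(26, 59, 3, 33) = 59
E (Bob): min(94, 90, 99, 59) = 59
K (Alice): max(22, 12, 67) = 67
L (Alice): max(30, 59, 16) = 59
J (Bob): min(67, 59, 95) = 59
Root (Alice): max(89, 59, 59) = 89
Alice picks the child with the highest value: B (value 89).

B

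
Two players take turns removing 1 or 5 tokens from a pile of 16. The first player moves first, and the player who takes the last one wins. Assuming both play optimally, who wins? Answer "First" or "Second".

Second

Compute winning (W) and losing (L) positions by backward induction:
i:   0  1  2  3  4  5  6  7  8  9 10 11 12 13 14 15 16
     L  W  L  W  L  W  L  W  L  W  L  W  L  W  L  W  L
Position 16 is L, so the second player wins.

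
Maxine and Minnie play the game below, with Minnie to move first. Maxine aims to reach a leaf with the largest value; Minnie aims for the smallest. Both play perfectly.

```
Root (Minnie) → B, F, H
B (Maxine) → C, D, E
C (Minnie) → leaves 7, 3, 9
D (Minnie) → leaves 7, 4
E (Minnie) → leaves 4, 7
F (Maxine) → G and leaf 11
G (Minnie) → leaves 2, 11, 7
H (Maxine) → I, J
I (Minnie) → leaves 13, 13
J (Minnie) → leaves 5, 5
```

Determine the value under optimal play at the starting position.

4

C (Minnie): min(7, 3, 9) = 3
D (Minnie): min(7, 4) = 4
E (Minnie): min(4, 7) = 4
B (Maxine): max(3, 4, 4) = 4
G (Minnie): min(2, 11, 7) = 2
F (Maxine): max(2, 11) = 11
I (Minnie): min(13, 13) = 13
J (Minnie): min(5, 5) = 5
H (Maxine): max(13, 5) = 13
Root (Minnie): min(4, 11, 13) = 4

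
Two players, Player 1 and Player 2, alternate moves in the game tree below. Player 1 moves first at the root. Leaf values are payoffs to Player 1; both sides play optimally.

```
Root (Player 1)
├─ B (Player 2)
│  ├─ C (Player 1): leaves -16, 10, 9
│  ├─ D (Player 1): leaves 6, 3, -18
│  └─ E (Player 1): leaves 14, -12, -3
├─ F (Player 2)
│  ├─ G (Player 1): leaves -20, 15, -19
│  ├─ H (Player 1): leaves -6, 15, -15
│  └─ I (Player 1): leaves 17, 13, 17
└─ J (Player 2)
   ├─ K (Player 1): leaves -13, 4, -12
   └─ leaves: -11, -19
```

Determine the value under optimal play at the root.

15

C (Player 1): max(-16, 10, 9) = 10
D (Player 1): max(6, 3, -18) = 6
E (Player 1): max(14, -12, -3) = 14
B (Player 2): min(10, 6, 14) = 6
G (Player 1): max(-20, 15, -19) = 15
H (Player 1): max(-6, 15, -15) = 15
I (Player 1): max(17, 13, 17) = 17
F (Player 2): min(15, 15, 17) = 15
K (Player 1): max(-13, 4, -12) = 4
J (Player 2): min(4, -11, -19) = -19
Root (Player 1): max(6, 15, -19) = 15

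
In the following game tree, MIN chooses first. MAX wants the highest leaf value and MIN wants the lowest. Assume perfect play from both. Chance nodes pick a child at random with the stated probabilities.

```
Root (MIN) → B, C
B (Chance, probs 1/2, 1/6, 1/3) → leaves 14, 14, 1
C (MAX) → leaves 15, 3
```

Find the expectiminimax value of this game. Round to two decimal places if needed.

B (Chance): 1/2·14 + 1/6·14 + 1/3·1 = 9.67
C (MAX): max(15, 3) = 15
Root (MIN): min(9.67, 15) = 9.67

9.67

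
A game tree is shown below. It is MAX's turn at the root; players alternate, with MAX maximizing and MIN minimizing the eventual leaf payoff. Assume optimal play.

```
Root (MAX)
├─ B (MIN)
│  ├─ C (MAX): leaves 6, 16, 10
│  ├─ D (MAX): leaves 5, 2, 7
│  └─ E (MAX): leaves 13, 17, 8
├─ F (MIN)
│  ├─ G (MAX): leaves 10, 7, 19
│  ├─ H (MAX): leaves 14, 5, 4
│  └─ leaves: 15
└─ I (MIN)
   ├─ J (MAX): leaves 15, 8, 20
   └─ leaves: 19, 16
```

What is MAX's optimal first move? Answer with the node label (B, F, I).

I

C (MAX): max(6, 16, 10) = 16
D (MAX): max(5, 2, 7) = 7
E (MAX): max(13, 17, 8) = 17
B (MIN): min(16, 7, 17) = 7
G (MAX): max(10, 7, 19) = 19
H (MAX): max(14, 5, 4) = 14
F (MIN): min(19, 14, 15) = 14
J (MAX): max(15, 8, 20) = 20
I (MIN): min(20, 19, 16) = 16
Root (MAX): max(7, 14, 16) = 16
MAX picks the child with the highest value: I (value 16).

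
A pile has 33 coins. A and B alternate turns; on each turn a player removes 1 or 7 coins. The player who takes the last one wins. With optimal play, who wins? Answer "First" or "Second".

W/L table (W = player to move can force a win):
i:   0  1  2  3  4  5  6  7  8  9 10 11 12 13 14 15 16 17 18 19 20 21 22 23 24 25 26 27 28 29 30 31 32 33
     L  W  L  W  L  W  L  W  L  W  L  W  L  W  L  W  L  W  L  W  L  W  L  W  L  W  L  W  L  W  L  W  L  W
Position 33 is W, so the first player wins.

First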